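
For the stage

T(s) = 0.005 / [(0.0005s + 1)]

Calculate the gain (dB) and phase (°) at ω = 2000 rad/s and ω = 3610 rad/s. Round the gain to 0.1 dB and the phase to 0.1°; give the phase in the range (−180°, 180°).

At ω = 2000 rad/s:
pole (1 + j2000·0.0005) = 1 + j1 → |·| ≈ 1.4142, ∠ ≈ 45.00°
|T| = 0.005 · 1 / (1.4142) ≈ 0.0035356
Gain = 20 log₁₀(0.0035356) ≈ -49.03 dB
∠T = (0°) − (45.00°) = -45.00°

At ω = 3610 rad/s:
pole (1 + j3610·0.0005) = 1 + j1.805 → |·| ≈ 2.0635, ∠ ≈ 61.01°
|T| = 0.005 · 1 / (2.0635) ≈ 0.0024231
Gain = 20 log₁₀(0.0024231) ≈ -52.31 dB
∠T = (0°) − (61.01°) = -61.01°

ω = 2000: -49.0 dB, -45.0°; ω = 3610: -52.3 dB, -61.0°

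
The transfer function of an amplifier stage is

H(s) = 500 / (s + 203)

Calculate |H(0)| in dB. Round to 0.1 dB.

7.8 dB

H(0) = 500 / 203 ≈ 2.4631
20 log₁₀(2.4631) ≈ 7.83 dB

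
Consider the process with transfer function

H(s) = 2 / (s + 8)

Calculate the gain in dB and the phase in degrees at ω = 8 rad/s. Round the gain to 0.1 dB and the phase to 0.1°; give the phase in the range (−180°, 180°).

At s = jω = j8:
pole (s+8): 8 + j8 → |·| = √(8²+8²) = √128 ≈ 11.314, ∠ = arctan(8/8) ≈ 45.00°
|H| = 2 / 11.314 ≈ 0.17677
Gain = 20 log₁₀(0.17677) ≈ -15.05 dB
∠H = 0.00° − 45.00° = -45.00°

-15.1 dB, -45.0°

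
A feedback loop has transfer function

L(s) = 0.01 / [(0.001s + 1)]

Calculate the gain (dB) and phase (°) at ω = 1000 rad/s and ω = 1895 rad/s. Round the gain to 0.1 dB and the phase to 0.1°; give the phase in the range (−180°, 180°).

At ω = 1000 rad/s:
pole (1 + j1000·0.001) = 1 + j1 → |·| ≈ 1.4142, ∠ ≈ 45.00°
|L| = 0.01 · 1 / (1.4142) ≈ 0.0070711
Gain = 20 log₁₀(0.0070711) ≈ -43.01 dB
∠L = (0°) − (45.00°) = -45.00°

At ω = 1895 rad/s:
pole (1 + j1895·0.001) = 1 + j1.895 → |·| ≈ 2.1427, ∠ ≈ 62.18°
|L| = 0.01 · 1 / (2.1427) ≈ 0.004667
Gain = 20 log₁₀(0.004667) ≈ -46.62 dB
∠L = (0°) − (62.18°) = -62.18°

ω = 1000: -43.0 dB, -45.0°; ω = 1895: -46.6 dB, -62.2°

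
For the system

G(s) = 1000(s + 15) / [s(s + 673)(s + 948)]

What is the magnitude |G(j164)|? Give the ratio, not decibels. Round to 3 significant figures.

0.00151

At s = jω = j164:
zero (s+15): 15 + j164 → |·| = √(15²+164²) = √27121 ≈ 164.68, ∠ = arctan(164/15) ≈ 84.77°
pole (s+673): 673 + j164 → |·| = √(673²+164²) = √479825 ≈ 692.69, ∠ = arctan(164/673) ≈ 13.70°
pole (s+948): 948 + j164 → |·| = √(948²+164²) = √925600 ≈ 962.08, ∠ = arctan(164/948) ≈ 9.81°
pole at origin: |s| = 164, ∠ = 90.00° (in denominator)
|G| = 1000 · 164.68 / 1.0929e+08 ≈ 0.0015068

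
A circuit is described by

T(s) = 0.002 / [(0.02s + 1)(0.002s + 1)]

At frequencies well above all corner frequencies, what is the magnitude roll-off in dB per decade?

Each pole contributes −20 dB/decade at high frequency; each zero contributes +20 dB/decade.
Net: 0 zero(s) − 2 pole(s) → -40 dB/decade.

-40 dB/decade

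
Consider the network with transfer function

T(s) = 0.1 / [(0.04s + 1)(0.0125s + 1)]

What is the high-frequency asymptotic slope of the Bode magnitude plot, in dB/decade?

Each pole contributes −20 dB/decade at high frequency; each zero contributes +20 dB/decade.
Net: 0 zero(s) − 2 pole(s) → -40 dB/decade.

-40 dB/decade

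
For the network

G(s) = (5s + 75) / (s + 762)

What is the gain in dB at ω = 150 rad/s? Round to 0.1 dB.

-0.3 dB

Substitute s = j150:
Numerator: 5(j150) + 75 = 75 + j750
Denominator: (j150) + 762 = 762 + j150
|N| = √(75² + 750²) ≈ 753.74, ∠N ≈ 84.29°
|D| = √(762² + 150²) ≈ 776.62, ∠D ≈ 11.14°
|G| = 753.74 / 776.62 ≈ 0.97054
Gain = 20 log₁₀(0.97054) ≈ -0.26 dB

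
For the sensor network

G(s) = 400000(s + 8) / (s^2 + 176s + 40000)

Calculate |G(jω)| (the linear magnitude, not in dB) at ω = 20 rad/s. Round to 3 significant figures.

At s = jω = j20:
zero (s+8): 8 + j20 → |·| = √(8²+20²) = √464 ≈ 21.541, ∠ = arctan(20/8) ≈ 68.20°
quadratic: (j20)² + 176·j20 + 40000 = 39600 + j3520 → |·| ≈ 39756, ∠ ≈ 5.08°
|G| = 400000 · 21.541 / 39756 ≈ 216.73

217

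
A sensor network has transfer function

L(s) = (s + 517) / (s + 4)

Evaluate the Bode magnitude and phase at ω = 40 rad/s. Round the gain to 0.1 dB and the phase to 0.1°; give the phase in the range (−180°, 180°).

At s = jω = j40:
zero (s+517): 517 + j40 → |·| = √(517²+40²) = √268889 ≈ 518.55, ∠ = arctan(40/517) ≈ 4.42°
pole (s+4): 4 + j40 → |·| = √(4²+40²) = √1616 ≈ 40.2, ∠ = arctan(40/4) ≈ 84.29°
|L| = 1 · 518.55 / 40.2 ≈ 12.899
Gain = 20 log₁₀(12.899) ≈ 22.21 dB
∠L = 4.42° − 84.29° = -79.87°

22.2 dB, -79.9°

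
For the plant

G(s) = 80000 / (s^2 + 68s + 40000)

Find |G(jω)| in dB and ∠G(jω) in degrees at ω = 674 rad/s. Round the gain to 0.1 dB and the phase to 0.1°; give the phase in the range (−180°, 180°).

-14.3 dB, -173.7°

At s = jω = j674:
quadratic: (j674)² + 68·j674 + 40000 = -414276 + j45832 → |·| ≈ 4.168e+05, ∠ ≈ 173.69°
|G| = 80000 / 4.168e+05 ≈ 0.19194
Gain = 20 log₁₀(0.19194) ≈ -14.34 dB
∠G = 0.00° − 173.69° = -173.69°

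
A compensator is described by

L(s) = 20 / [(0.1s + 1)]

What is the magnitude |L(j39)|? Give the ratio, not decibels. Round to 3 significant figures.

4.97

At ω = 39 rad/s:
pole (1 + j39·0.1) = 1 + j3.9 → |·| ≈ 4.0262, ∠ ≈ 75.62°
|L| = 20 · 1 / (4.0262) ≈ 4.9675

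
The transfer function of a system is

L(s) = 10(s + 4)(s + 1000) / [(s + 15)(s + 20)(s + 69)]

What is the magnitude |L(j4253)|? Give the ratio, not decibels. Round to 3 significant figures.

0.00242

At s = jω = j4253:
zero (s+4): 4 + j4253 → |·| = √(4²+4253²) = √18088025 ≈ 4253, ∠ = arctan(4253/4) ≈ 89.95°
zero (s+1000): 1000 + j4253 → |·| = √(1000²+4253²) = √19088009 ≈ 4369, ∠ = arctan(4253/1000) ≈ 76.77°
pole (s+15): 15 + j4253 → |·| = √(15²+4253²) = √18088234 ≈ 4253, ∠ = arctan(4253/15) ≈ 89.80°
pole (s+20): 20 + j4253 → |·| = √(20²+4253²) = √18088409 ≈ 4253, ∠ = arctan(4253/20) ≈ 89.73°
pole (s+69): 69 + j4253 → |·| = √(69²+4253²) = √18092770 ≈ 4253.6, ∠ = arctan(4253/69) ≈ 89.07°
|L| = 10 · 1.8581e+07 / 7.6939e+10 ≈ 0.002415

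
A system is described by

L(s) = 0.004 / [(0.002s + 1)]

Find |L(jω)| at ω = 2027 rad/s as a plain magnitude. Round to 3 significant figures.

0.000958

At ω = 2027 rad/s:
pole (1 + j2027·0.002) = 1 + j4.054 → |·| ≈ 4.1755, ∠ ≈ 76.14°
|L| = 0.004 · 1 / (4.1755) ≈ 0.00095797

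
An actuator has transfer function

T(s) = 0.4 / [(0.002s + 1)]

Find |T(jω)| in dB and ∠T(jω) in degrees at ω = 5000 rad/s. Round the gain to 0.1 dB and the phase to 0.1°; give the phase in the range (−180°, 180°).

-28.0 dB, -84.3°

At ω = 5000 rad/s:
pole (1 + j5000·0.002) = 1 + j10 → |·| ≈ 10.05, ∠ ≈ 84.29°
|T| = 0.4 · 1 / (10.05) ≈ 0.039801
Gain = 20 log₁₀(0.039801) ≈ -28.00 dB
∠T = (0°) − (84.29°) = -84.29°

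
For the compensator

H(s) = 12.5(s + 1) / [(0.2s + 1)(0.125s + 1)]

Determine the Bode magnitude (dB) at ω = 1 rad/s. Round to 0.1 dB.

At ω = 1 rad/s:
zero (1 + j1·1) = 1 + j1 → |·| ≈ 1.4142, ∠ ≈ 45.00°
pole (1 + j1·0.2) = 1 + j0.2 → |·| ≈ 1.0198, ∠ ≈ 11.31°
pole (1 + j1·0.125) = 1 + j0.125 → |·| ≈ 1.0078, ∠ ≈ 7.13°
|H| = 12.5 · 1.4142 / (1.0198 · 1.0078) ≈ 17.2
Gain = 20 log₁₀(17.2) ≈ 24.71 dB

24.7 dB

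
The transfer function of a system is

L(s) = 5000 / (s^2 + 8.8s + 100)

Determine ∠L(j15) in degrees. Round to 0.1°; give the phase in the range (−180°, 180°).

At s = jω = j15:
quadratic: (j15)² + 8.8·j15 + 100 = -125 + j132 → |·| ≈ 181.79, ∠ ≈ 133.44°
∠L = 0.00° − 133.44° = -133.44°

-133.4°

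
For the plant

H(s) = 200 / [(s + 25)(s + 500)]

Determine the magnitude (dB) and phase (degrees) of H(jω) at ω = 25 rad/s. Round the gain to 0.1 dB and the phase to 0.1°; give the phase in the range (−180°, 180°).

At s = jω = j25:
pole (s+25): 25 + j25 → |·| = √(25²+25²) = √1250 ≈ 35.355, ∠ = arctan(25/25) ≈ 45.00°
pole (s+500): 500 + j25 → |·| = √(500²+25²) = √250625 ≈ 500.62, ∠ = arctan(25/500) ≈ 2.86°
|H| = 200 / 17699 ≈ 0.0113
Gain = 20 log₁₀(0.0113) ≈ -38.94 dB
∠H = 0.00° − 47.86° = -47.86°

-38.9 dB, -47.9°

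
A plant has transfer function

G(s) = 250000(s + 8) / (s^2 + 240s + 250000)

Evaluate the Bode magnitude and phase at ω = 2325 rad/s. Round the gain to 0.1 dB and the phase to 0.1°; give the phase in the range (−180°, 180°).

41.0 dB, -84.0°

At s = jω = j2325:
zero (s+8): 8 + j2325 → |·| = √(8²+2325²) = √5405689 ≈ 2325, ∠ = arctan(2325/8) ≈ 89.80°
quadratic: (j2325)² + 240·j2325 + 250000 = -5155625 + j558000 → |·| ≈ 5.1857e+06, ∠ ≈ 173.82°
|G| = 250000 · 2325 / 5.1857e+06 ≈ 112.09
Gain = 20 log₁₀(112.09) ≈ 40.99 dB
∠G = 89.80° − 173.82° = -84.02°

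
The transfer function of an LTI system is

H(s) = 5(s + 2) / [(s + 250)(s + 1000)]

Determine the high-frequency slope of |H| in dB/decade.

-20 dB/decade

Each pole contributes −20 dB/decade at high frequency; each zero contributes +20 dB/decade.
Net: 1 zero(s) − 2 pole(s) → -20 dB/decade.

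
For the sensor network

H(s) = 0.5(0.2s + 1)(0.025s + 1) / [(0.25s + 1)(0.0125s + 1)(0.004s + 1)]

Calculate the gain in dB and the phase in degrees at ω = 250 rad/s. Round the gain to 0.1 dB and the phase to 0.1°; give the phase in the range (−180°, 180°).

-5.3 dB, -36.6°

At ω = 250 rad/s:
zero (1 + j250·0.2) = 1 + j50 → |·| ≈ 50.01, ∠ ≈ 88.85°
zero (1 + j250·0.025) = 1 + j6.25 → |·| ≈ 6.3295, ∠ ≈ 80.91°
pole (1 + j250·0.25) = 1 + j62.5 → |·| ≈ 62.508, ∠ ≈ 89.08°
pole (1 + j250·0.0125) = 1 + j3.125 → |·| ≈ 3.2811, ∠ ≈ 72.26°
pole (1 + j250·0.004) = 1 + j1 → |·| ≈ 1.4142, ∠ ≈ 45.00°
|H| = 0.5 · 50.01 · 6.3295 / (62.508 · 3.2811 · 1.4142) ≈ 0.54567
Gain = 20 log₁₀(0.54567) ≈ -5.26 dB
∠H = (88.85° + 80.91°) − (89.08° + 72.26° + 45.00°) = -36.58°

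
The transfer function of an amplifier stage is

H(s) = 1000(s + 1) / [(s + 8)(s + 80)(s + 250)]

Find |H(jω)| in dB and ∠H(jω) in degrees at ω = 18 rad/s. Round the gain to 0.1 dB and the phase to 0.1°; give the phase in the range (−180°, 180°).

-27.0 dB, 4.0°

At s = jω = j18:
zero (s+1): 1 + j18 → |·| = √(1²+18²) = √325 ≈ 18.028, ∠ = arctan(18/1) ≈ 86.82°
pole (s+8): 8 + j18 → |·| = √(8²+18²) = √388 ≈ 19.698, ∠ = arctan(18/8) ≈ 66.04°
pole (s+80): 80 + j18 → |·| = √(80²+18²) = √6724 ≈ 82, ∠ = arctan(18/80) ≈ 12.68°
pole (s+250): 250 + j18 → |·| = √(250²+18²) = √62824 ≈ 250.65, ∠ = arctan(18/250) ≈ 4.12°
|H| = 1000 · 18.028 / 4.0486e+05 ≈ 0.044529
Gain = 20 log₁₀(0.044529) ≈ -27.03 dB
∠H = 86.82° − 82.84° = 3.98°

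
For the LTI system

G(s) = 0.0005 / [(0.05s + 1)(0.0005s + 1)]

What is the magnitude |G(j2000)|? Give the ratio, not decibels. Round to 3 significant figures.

At ω = 2000 rad/s:
pole (1 + j2000·0.05) = 1 + j100 → |·| ≈ 100, ∠ ≈ 89.43°
pole (1 + j2000·0.0005) = 1 + j1 → |·| ≈ 1.4142, ∠ ≈ 45.00°
|G| = 0.0005 · 1 / (100 · 1.4142) ≈ 3.5356e-06

3.54e-06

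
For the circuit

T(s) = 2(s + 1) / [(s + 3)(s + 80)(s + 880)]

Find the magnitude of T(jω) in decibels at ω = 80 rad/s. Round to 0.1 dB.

At s = jω = j80:
zero (s+1): 1 + j80 → |·| = √(1²+80²) = √6401 ≈ 80.006, ∠ = arctan(80/1) ≈ 89.28°
pole (s+3): 3 + j80 → |·| = √(3²+80²) = √6409 ≈ 80.056, ∠ = arctan(80/3) ≈ 87.85°
pole (s+80): 80 + j80 → |·| = √(80²+80²) = √12800 ≈ 113.14, ∠ = arctan(80/80) ≈ 45.00°
pole (s+880): 880 + j80 → |·| = √(880²+80²) = √780800 ≈ 883.63, ∠ = arctan(80/880) ≈ 5.19°
|T| = 2 · 80.006 / 8.0035e+06 ≈ 1.9993e-05
Gain = 20 log₁₀(1.9993e-05) ≈ -93.98 dB

-94.0 dB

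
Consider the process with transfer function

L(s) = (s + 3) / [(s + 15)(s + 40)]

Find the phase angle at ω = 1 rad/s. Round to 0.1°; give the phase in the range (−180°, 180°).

13.2°

At s = jω = j1:
zero (s+3): 3 + j1 → |·| = √(3²+1²) = √10 ≈ 3.1623, ∠ = arctan(1/3) ≈ 18.43°
pole (s+15): 15 + j1 → |·| = √(15²+1²) = √226 ≈ 15.033, ∠ = arctan(1/15) ≈ 3.81°
pole (s+40): 40 + j1 → |·| = √(40²+1²) = √1601 ≈ 40.012, ∠ = arctan(1/40) ≈ 1.43°
∠L = 18.43° − 5.24° = 13.19°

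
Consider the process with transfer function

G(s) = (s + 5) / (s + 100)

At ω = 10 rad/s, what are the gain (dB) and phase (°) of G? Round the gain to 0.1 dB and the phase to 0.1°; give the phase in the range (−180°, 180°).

-19.1 dB, 57.7°

Substitute s = j10:
Numerator: (j10) + 5 = 5 + j10
Denominator: (j10) + 100 = 100 + j10
|N| = √(5² + 10²) ≈ 11.18, ∠N ≈ 63.43°
|D| = √(100² + 10²) ≈ 100.5, ∠D ≈ 5.71°
|G| = 11.18 / 100.5 ≈ 0.11124
Gain = 20 log₁₀(0.11124) ≈ -19.07 dB
∠G = 63.43° − 5.71° = 57.72°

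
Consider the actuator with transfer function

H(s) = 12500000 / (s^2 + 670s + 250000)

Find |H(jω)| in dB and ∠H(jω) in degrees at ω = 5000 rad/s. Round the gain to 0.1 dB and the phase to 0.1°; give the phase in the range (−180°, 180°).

At s = jω = j5000:
quadratic: (j5000)² + 670·j5000 + 250000 = -24750000 + j3350000 → |·| ≈ 2.4976e+07, ∠ ≈ 172.29°
|H| = 12500000 / 2.4976e+07 ≈ 0.50048
Gain = 20 log₁₀(0.50048) ≈ -6.01 dB
∠H = 0.00° − 172.29° = -172.29°

-6.0 dB, -172.3°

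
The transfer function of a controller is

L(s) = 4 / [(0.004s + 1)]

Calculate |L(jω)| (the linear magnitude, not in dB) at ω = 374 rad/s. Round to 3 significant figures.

At ω = 374 rad/s:
pole (1 + j374·0.004) = 1 + j1.496 → |·| ≈ 1.7994, ∠ ≈ 56.24°
|L| = 4 · 1 / (1.7994) ≈ 2.223

2.22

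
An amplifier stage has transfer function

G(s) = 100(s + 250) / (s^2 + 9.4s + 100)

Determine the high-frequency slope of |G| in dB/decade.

-20 dB/decade

Each pole contributes −20 dB/decade at high frequency; each zero contributes +20 dB/decade.
Net: 1 zero(s) − 2 pole(s) → -20 dB/decade.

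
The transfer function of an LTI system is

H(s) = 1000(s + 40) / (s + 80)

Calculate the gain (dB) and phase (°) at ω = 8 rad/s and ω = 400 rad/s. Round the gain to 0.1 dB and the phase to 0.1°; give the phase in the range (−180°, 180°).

At s = jω = j8:
zero (s+40): 40 + j8 → |·| = √(40²+8²) = √1664 ≈ 40.792, ∠ = arctan(8/40) ≈ 11.31°
pole (s+80): 80 + j8 → |·| = √(80²+8²) = √6464 ≈ 80.399, ∠ = arctan(8/80) ≈ 5.71°
|H| = 1000 · 40.792 / 80.399 ≈ 507.37
Gain = 20 log₁₀(507.37) ≈ 54.11 dB
∠H = 11.31° − 5.71° = 5.60°

At s = jω = j400:
zero (s+40): 40 + j400 → |·| = √(40²+400²) = √161600 ≈ 402, ∠ = arctan(400/40) ≈ 84.29°
pole (s+80): 80 + j400 → |·| = √(80²+400²) = √166400 ≈ 407.92, ∠ = arctan(400/80) ≈ 78.69°
|H| = 1000 · 402 / 407.92 ≈ 985.49
Gain = 20 log₁₀(985.49) ≈ 59.87 dB
∠H = 84.29° − 78.69° = 5.60°

ω = 8: 54.1 dB, 5.6°; ω = 400: 59.9 dB, 5.6°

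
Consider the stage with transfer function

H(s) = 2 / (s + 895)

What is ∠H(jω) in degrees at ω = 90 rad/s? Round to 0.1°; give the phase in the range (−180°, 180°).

-5.7°

At s = jω = j90:
pole (s+895): 895 + j90 → |·| = √(895²+90²) = √809125 ≈ 899.51, ∠ = arctan(90/895) ≈ 5.74°
∠H = 0.00° − 5.74° = -5.74°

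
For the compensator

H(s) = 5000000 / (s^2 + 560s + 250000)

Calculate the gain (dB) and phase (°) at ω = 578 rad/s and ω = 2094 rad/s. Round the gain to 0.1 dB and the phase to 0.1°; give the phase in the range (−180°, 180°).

ω = 578: 23.5 dB, -104.6°; ω = 2094: 1.3 dB, -164.2°

At s = jω = j578:
quadratic: (j578)² + 560·j578 + 250000 = -84084 + j323680 → |·| ≈ 3.3442e+05, ∠ ≈ 104.56°
|H| = 5000000 / 3.3442e+05 ≈ 14.951
Gain = 20 log₁₀(14.951) ≈ 23.49 dB
∠H = 0.00° − 104.56° = -104.56°

At s = jω = j2094:
quadratic: (j2094)² + 560·j2094 + 250000 = -4134836 + j1172640 → |·| ≈ 4.2979e+06, ∠ ≈ 164.17°
|H| = 5000000 / 4.2979e+06 ≈ 1.1634
Gain = 20 log₁₀(1.1634) ≈ 1.31 dB
∠H = 0.00° − 164.17° = -164.17°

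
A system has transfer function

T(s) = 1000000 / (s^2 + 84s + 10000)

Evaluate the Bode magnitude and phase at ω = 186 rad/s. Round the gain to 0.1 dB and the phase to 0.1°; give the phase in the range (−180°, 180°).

At s = jω = j186:
quadratic: (j186)² + 84·j186 + 10000 = -24596 + j15624 → |·| ≈ 29139, ∠ ≈ 147.58°
|T| = 1000000 / 29139 ≈ 34.318
Gain = 20 log₁₀(34.318) ≈ 30.71 dB
∠T = 0.00° − 147.58° = -147.58°

30.7 dB, -147.6°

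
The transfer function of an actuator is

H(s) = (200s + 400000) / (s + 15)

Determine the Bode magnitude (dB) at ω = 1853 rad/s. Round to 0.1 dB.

49.4 dB

Substitute s = j1853:
Numerator: 200(j1853) + 400000 = 400000 + j370600
Denominator: (j1853) + 15 = 15 + j1853
|N| = √(400000² + 370600²) ≈ 5.4529e+05, ∠N ≈ 42.82°
|D| = √(15² + 1853²) ≈ 1853.1, ∠D ≈ 89.54°
|H| = 5.4529e+05 / 1853.1 ≈ 294.26
Gain = 20 log₁₀(294.26) ≈ 49.37 dB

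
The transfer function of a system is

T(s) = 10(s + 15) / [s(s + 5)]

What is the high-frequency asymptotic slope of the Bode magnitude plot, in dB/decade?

Each pole contributes −20 dB/decade at high frequency; each zero contributes +20 dB/decade.
Net: 1 zero(s) − 2 pole(s) → -20 dB/decade.

-20 dB/decade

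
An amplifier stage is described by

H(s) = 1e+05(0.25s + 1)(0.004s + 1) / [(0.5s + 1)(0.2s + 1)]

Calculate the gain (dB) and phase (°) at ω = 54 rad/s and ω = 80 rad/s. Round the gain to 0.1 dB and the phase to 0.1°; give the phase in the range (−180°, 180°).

At ω = 54 rad/s:
zero (1 + j54·0.25) = 1 + j13.5 → |·| ≈ 13.537, ∠ ≈ 85.76°
zero (1 + j54·0.004) = 1 + j0.216 → |·| ≈ 1.0231, ∠ ≈ 12.19°
pole (1 + j54·0.5) = 1 + j27 → |·| ≈ 27.019, ∠ ≈ 87.88°
pole (1 + j54·0.2) = 1 + j10.8 → |·| ≈ 10.846, ∠ ≈ 84.71°
|H| = 1e+05 · 13.537 · 1.0231 / (27.019 · 10.846) ≈ 4726.1
Gain = 20 log₁₀(4726.1) ≈ 73.49 dB
∠H = (85.76° + 12.19°) − (87.88° + 84.71°) = -74.64°

At ω = 80 rad/s:
zero (1 + j80·0.25) = 1 + j20 → |·| ≈ 20.025, ∠ ≈ 87.14°
zero (1 + j80·0.004) = 1 + j0.32 → |·| ≈ 1.05, ∠ ≈ 17.74°
pole (1 + j80·0.5) = 1 + j40 → |·| ≈ 40.012, ∠ ≈ 88.57°
pole (1 + j80·0.2) = 1 + j16 → |·| ≈ 16.031, ∠ ≈ 86.42°
|H| = 1e+05 · 20.025 · 1.05 / (40.012 · 16.031) ≈ 3278
Gain = 20 log₁₀(3278) ≈ 70.31 dB
∠H = (87.14° + 17.74°) − (88.57° + 86.42°) = -70.11°

ω = 54: 73.5 dB, -74.6°; ω = 80: 70.3 dB, -70.1°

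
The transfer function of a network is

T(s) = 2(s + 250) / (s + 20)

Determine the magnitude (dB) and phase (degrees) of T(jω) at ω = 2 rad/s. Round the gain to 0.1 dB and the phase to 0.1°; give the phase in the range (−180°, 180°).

At s = jω = j2:
zero (s+250): 250 + j2 → |·| = √(250²+2²) = √62504 ≈ 250.01, ∠ = arctan(2/250) ≈ 0.46°
pole (s+20): 20 + j2 → |·| = √(20²+2²) = √404 ≈ 20.1, ∠ = arctan(2/20) ≈ 5.71°
|T| = 2 · 250.01 / 20.1 ≈ 24.877
Gain = 20 log₁₀(24.877) ≈ 27.92 dB
∠T = 0.46° − 5.71° = -5.25°

27.9 dB, -5.3°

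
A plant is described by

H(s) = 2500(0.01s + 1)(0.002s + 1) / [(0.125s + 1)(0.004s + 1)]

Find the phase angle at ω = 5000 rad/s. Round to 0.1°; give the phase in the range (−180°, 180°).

-3.9°

At ω = 5000 rad/s:
zero (1 + j5000·0.01) = 1 + j50 → |·| ≈ 50.01, ∠ ≈ 88.85°
zero (1 + j5000·0.002) = 1 + j10 → |·| ≈ 10.05, ∠ ≈ 84.29°
pole (1 + j5000·0.125) = 1 + j625 → |·| ≈ 625, ∠ ≈ 89.91°
pole (1 + j5000·0.004) = 1 + j20 → |·| ≈ 20.025, ∠ ≈ 87.14°
∠H = (88.85° + 84.29°) − (89.91° + 87.14°) = -3.91°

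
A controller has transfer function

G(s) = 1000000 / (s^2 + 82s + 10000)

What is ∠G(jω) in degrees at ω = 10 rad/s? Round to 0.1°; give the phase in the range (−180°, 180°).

At s = jω = j10:
quadratic: (j10)² + 82·j10 + 10000 = 9900 + j820 → |·| ≈ 9933.9, ∠ ≈ 4.73°
∠G = 0.00° − 4.73° = -4.73°

-4.7°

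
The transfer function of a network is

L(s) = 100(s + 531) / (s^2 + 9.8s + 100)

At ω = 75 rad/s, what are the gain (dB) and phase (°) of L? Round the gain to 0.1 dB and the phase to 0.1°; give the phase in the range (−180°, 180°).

19.7 dB, -164.4°

At s = jω = j75:
zero (s+531): 531 + j75 → |·| = √(531²+75²) = √287586 ≈ 536.27, ∠ = arctan(75/531) ≈ 8.04°
quadratic: (j75)² + 9.8·j75 + 100 = -5525 + j735 → |·| ≈ 5573.7, ∠ ≈ 172.42°
|L| = 100 · 536.27 / 5573.7 ≈ 9.6214
Gain = 20 log₁₀(9.6214) ≈ 19.66 dB
∠L = 8.04° − 172.42° = -164.38°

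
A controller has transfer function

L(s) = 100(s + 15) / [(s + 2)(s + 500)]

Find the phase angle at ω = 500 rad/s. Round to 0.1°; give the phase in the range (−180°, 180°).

At s = jω = j500:
zero (s+15): 15 + j500 → |·| = √(15²+500²) = √250225 ≈ 500.22, ∠ = arctan(500/15) ≈ 88.28°
pole (s+2): 2 + j500 → |·| = √(2²+500²) = √250004 ≈ 500, ∠ = arctan(500/2) ≈ 89.77°
pole (s+500): 500 + j500 → |·| = √(500²+500²) = √500000 ≈ 707.11, ∠ = arctan(500/500) ≈ 45.00°
∠L = 88.28° − 134.77° = -46.49°

-46.5°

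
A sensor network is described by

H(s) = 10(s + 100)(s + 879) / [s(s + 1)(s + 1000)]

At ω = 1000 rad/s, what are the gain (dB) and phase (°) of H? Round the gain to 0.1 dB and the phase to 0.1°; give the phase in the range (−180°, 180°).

At s = jω = j1000:
zero (s+100): 100 + j1000 → |·| = √(100²+1000²) = √1010000 ≈ 1005, ∠ = arctan(1000/100) ≈ 84.29°
zero (s+879): 879 + j1000 → |·| = √(879²+1000²) = √1772641 ≈ 1331.4, ∠ = arctan(1000/879) ≈ 48.68°
pole (s+1): 1 + j1000 → |·| = √(1²+1000²) = √1000001 ≈ 1000, ∠ = arctan(1000/1) ≈ 89.94°
pole (s+1000): 1000 + j1000 → |·| = √(1000²+1000²) = √2000000 ≈ 1414.2, ∠ = arctan(1000/1000) ≈ 45.00°
pole at origin: |s| = 1000, ∠ = 90.00° (in denominator)
|H| = 10 · 1.3381e+06 / 1.4142e+09 ≈ 0.0094619
Gain = 20 log₁₀(0.0094619) ≈ -40.48 dB
∠H = 132.97° − 224.94° = -91.97°

-40.5 dB, -92.0°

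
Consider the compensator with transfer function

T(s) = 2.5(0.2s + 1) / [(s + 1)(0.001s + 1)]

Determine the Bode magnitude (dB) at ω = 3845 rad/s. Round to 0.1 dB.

-18.0 dB

At ω = 3845 rad/s:
zero (1 + j3845·0.2) = 1 + j769 → |·| ≈ 769, ∠ ≈ 89.93°
pole (1 + j3845·1) = 1 + j3845 → |·| ≈ 3845, ∠ ≈ 89.99°
pole (1 + j3845·0.001) = 1 + j3.845 → |·| ≈ 3.9729, ∠ ≈ 75.42°
|T| = 2.5 · 769 / (3845 · 3.9729) ≈ 0.12585
Gain = 20 log₁₀(0.12585) ≈ -18.00 dB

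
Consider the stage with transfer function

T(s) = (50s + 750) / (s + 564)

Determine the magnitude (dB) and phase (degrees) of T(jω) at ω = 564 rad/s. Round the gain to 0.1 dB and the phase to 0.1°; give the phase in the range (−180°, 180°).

Substitute s = j564:
Numerator: 50(j564) + 750 = 750 + j28200
Denominator: (j564) + 564 = 564 + j564
|N| = √(750² + 28200²) ≈ 28210, ∠N ≈ 88.48°
|D| = √(564² + 564²) ≈ 797.62, ∠D ≈ 45.00°
|T| = 28210 / 797.62 ≈ 35.368
Gain = 20 log₁₀(35.368) ≈ 30.97 dB
∠T = 88.48° − 45.00° = 43.48°

31.0 dB, 43.5°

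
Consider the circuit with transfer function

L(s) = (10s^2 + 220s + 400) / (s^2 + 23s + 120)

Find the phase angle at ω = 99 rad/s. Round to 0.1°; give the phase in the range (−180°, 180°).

0.7°

Substitute s = j99:
Numerator: 10(j99)^2 + 220(j99) + 400 = -97610 + j21780
Denominator: (j99)^2 + 23(j99) + 120 = -9681 + j2277
|N| = √(97610² + 21780²) ≈ 1.0001e+05, ∠N ≈ 167.42°
|D| = √(9681² + 2277²) ≈ 9945.2, ∠D ≈ 166.76°
∠L = 167.42° − 166.76° = 0.66°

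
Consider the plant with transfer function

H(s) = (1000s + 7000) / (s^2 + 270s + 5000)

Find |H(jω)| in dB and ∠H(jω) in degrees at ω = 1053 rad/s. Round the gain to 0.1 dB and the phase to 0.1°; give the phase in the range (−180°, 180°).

-0.7 dB, -75.9°

Substitute s = j1053:
Numerator: 1000(j1053) + 7000 = 7000 + j1053000
Denominator: (j1053)^2 + 270(j1053) + 5000 = -1103809 + j284310
|N| = √(7000² + 1053000²) ≈ 1.053e+06, ∠N ≈ 89.62°
|D| = √(1103809² + 284310²) ≈ 1.1398e+06, ∠D ≈ 165.56°
|H| = 1.053e+06 / 1.1398e+06 ≈ 0.92385
Gain = 20 log₁₀(0.92385) ≈ -0.69 dB
∠H = 89.62° − 165.56° = -75.94°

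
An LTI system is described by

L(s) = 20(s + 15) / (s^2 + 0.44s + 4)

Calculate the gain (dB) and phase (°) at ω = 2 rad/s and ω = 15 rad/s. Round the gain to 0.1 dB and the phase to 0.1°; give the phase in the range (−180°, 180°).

At s = jω = j2:
zero (s+15): 15 + j2 → |·| = √(15²+2²) = √229 ≈ 15.133, ∠ = arctan(2/15) ≈ 7.59°
quadratic: (j2)² + 0.44·j2 + 4 = 0 + j0.88 → |·| ≈ 0.88, ∠ ≈ 90.00°
|L| = 20 · 15.133 / 0.88 ≈ 343.93
Gain = 20 log₁₀(343.93) ≈ 50.73 dB
∠L = 7.59° − 90.00° = -82.41°

At s = jω = j15:
zero (s+15): 15 + j15 → |·| = √(15²+15²) = √450 ≈ 21.213, ∠ = arctan(15/15) ≈ 45.00°
quadratic: (j15)² + 0.44·j15 + 4 = -221 + j6.6 → |·| ≈ 221.1, ∠ ≈ 178.29°
|L| = 20 · 21.213 / 221.1 ≈ 1.9189
Gain = 20 log₁₀(1.9189) ≈ 5.66 dB
∠L = 45.00° − 178.29° = -133.29°

ω = 2: 50.7 dB, -82.4°; ω = 15: 5.7 dB, -133.3°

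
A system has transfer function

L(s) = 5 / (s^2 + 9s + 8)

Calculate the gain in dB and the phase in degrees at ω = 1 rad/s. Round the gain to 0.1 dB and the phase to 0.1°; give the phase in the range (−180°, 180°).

Substitute s = j1:
Numerator: 5 = 5 + j0
Denominator: (j1)^2 + 9(j1) + 8 = 7 + j9
|N| = √(5² + 0²) ≈ 5, ∠N ≈ 0.00°
|D| = √(7² + 9²) ≈ 11.402, ∠D ≈ 52.13°
|L| = 5 / 11.402 ≈ 0.43852
Gain = 20 log₁₀(0.43852) ≈ -7.16 dB
∠L = 0.00° − 52.13° = -52.13°

-7.2 dB, -52.1°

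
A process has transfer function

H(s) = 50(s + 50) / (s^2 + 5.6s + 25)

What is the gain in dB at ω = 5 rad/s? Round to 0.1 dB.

At s = jω = j5:
zero (s+50): 50 + j5 → |·| = √(50²+5²) = √2525 ≈ 50.249, ∠ = arctan(5/50) ≈ 5.71°
quadratic: (j5)² + 5.6·j5 + 25 = 0 + j28 → |·| ≈ 28, ∠ ≈ 90.00°
|H| = 50 · 50.249 / 28 ≈ 89.73
Gain = 20 log₁₀(89.73) ≈ 39.06 dB

39.1 dB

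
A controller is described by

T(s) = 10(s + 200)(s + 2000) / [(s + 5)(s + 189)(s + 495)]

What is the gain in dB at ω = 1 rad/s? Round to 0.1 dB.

At s = jω = j1:
zero (s+200): 200 + j1 → |·| = √(200²+1²) = √40001 ≈ 200, ∠ = arctan(1/200) ≈ 0.29°
zero (s+2000): 2000 + j1 → |·| = √(2000²+1²) = √4000001 ≈ 2000, ∠ = arctan(1/2000) ≈ 0.03°
pole (s+5): 5 + j1 → |·| = √(5²+1²) = √26 ≈ 5.099, ∠ = arctan(1/5) ≈ 11.31°
pole (s+189): 189 + j1 → |·| = √(189²+1²) = √35722 ≈ 189, ∠ = arctan(1/189) ≈ 0.30°
pole (s+495): 495 + j1 → |·| = √(495²+1²) = √245026 ≈ 495, ∠ = arctan(1/495) ≈ 0.12°
|T| = 10 · 4e+05 / 4.7704e+05 ≈ 8.385
Gain = 20 log₁₀(8.385) ≈ 18.47 dB

18.5 dB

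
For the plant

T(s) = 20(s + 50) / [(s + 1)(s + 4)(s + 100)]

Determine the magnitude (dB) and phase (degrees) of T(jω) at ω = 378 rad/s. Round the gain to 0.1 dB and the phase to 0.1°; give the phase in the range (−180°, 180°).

At s = jω = j378:
zero (s+50): 50 + j378 → |·| = √(50²+378²) = √145384 ≈ 381.29, ∠ = arctan(378/50) ≈ 82.46°
pole (s+1): 1 + j378 → |·| = √(1²+378²) = √142885 ≈ 378, ∠ = arctan(378/1) ≈ 89.85°
pole (s+4): 4 + j378 → |·| = √(4²+378²) = √142900 ≈ 378.02, ∠ = arctan(378/4) ≈ 89.39°
pole (s+100): 100 + j378 → |·| = √(100²+378²) = √152884 ≈ 391, ∠ = arctan(378/100) ≈ 75.18°
|T| = 20 · 381.29 / 5.5871e+07 ≈ 0.00013649
Gain = 20 log₁₀(0.00013649) ≈ -77.30 dB
∠T = 82.46° − 254.42° = -171.96°

-77.3 dB, -172.0°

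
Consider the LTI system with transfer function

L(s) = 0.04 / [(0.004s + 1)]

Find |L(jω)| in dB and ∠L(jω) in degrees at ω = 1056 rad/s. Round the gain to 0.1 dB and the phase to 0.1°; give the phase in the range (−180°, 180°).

-40.7 dB, -76.7°

At ω = 1056 rad/s:
pole (1 + j1056·0.004) = 1 + j4.224 → |·| ≈ 4.3408, ∠ ≈ 76.68°
|L| = 0.04 · 1 / (4.3408) ≈ 0.0092149
Gain = 20 log₁₀(0.0092149) ≈ -40.71 dB
∠L = (0°) − (76.68°) = -76.68°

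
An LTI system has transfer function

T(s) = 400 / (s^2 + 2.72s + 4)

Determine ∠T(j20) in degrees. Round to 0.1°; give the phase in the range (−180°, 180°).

-172.2°

At s = jω = j20:
quadratic: (j20)² + 2.72·j20 + 4 = -396 + j54.4 → |·| ≈ 399.72, ∠ ≈ 172.18°
∠T = 0.00° − 172.18° = -172.18°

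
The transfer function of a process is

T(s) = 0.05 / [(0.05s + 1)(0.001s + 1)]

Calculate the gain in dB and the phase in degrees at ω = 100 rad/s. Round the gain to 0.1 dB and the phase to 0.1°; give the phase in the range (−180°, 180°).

-40.2 dB, -84.4°

At ω = 100 rad/s:
pole (1 + j100·0.05) = 1 + j5 → |·| ≈ 5.099, ∠ ≈ 78.69°
pole (1 + j100·0.001) = 1 + j0.1 → |·| ≈ 1.005, ∠ ≈ 5.71°
|T| = 0.05 · 1 / (5.099 · 1.005) ≈ 0.0097571
Gain = 20 log₁₀(0.0097571) ≈ -40.21 dB
∠T = (0°) − (78.69° + 5.71°) = -84.40°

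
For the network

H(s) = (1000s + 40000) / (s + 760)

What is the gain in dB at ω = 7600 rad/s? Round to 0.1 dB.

60.0 dB

Substitute s = j7600:
Numerator: 1000(j7600) + 40000 = 40000 + j7600000
Denominator: (j7600) + 760 = 760 + j7600
|N| = √(40000² + 7600000²) ≈ 7.6001e+06, ∠N ≈ 89.70°
|D| = √(760² + 7600²) ≈ 7637.9, ∠D ≈ 84.29°
|H| = 7.6001e+06 / 7637.9 ≈ 995.05
Gain = 20 log₁₀(995.05) ≈ 59.96 dB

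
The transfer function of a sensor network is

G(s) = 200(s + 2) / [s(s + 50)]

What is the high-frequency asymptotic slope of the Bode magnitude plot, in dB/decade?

Each pole contributes −20 dB/decade at high frequency; each zero contributes +20 dB/decade.
Net: 1 zero(s) − 2 pole(s) → -20 dB/decade.

-20 dB/decade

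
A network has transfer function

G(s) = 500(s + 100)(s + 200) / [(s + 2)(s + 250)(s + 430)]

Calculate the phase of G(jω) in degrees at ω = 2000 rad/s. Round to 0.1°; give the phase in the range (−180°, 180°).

-79.3°

At s = jω = j2000:
zero (s+100): 100 + j2000 → |·| = √(100²+2000²) = √4010000 ≈ 2002.5, ∠ = arctan(2000/100) ≈ 87.14°
zero (s+200): 200 + j2000 → |·| = √(200²+2000²) = √4040000 ≈ 2010, ∠ = arctan(2000/200) ≈ 84.29°
pole (s+2): 2 + j2000 → |·| = √(2²+2000²) = √4000004 ≈ 2000, ∠ = arctan(2000/2) ≈ 89.94°
pole (s+250): 250 + j2000 → |·| = √(250²+2000²) = √4062500 ≈ 2015.6, ∠ = arctan(2000/250) ≈ 82.87°
pole (s+430): 430 + j2000 → |·| = √(430²+2000²) = √4184900 ≈ 2045.7, ∠ = arctan(2000/430) ≈ 77.87°
∠G = 171.43° − 250.68° = -79.25°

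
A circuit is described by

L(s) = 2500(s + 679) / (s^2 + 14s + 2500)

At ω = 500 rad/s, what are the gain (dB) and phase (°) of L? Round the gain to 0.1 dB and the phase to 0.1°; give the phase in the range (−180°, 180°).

18.6 dB, -142.0°

At s = jω = j500:
zero (s+679): 679 + j500 → |·| = √(679²+500²) = √711041 ≈ 843.23, ∠ = arctan(500/679) ≈ 36.37°
quadratic: (j500)² + 14·j500 + 2500 = -247500 + j7000 → |·| ≈ 2.476e+05, ∠ ≈ 178.38°
|L| = 2500 · 843.23 / 2.476e+05 ≈ 8.514
Gain = 20 log₁₀(8.514) ≈ 18.60 dB
∠L = 36.37° − 178.38° = -142.01°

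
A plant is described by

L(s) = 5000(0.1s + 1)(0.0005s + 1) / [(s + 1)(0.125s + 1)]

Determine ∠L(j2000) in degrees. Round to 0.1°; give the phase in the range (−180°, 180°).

-45.0°

At ω = 2000 rad/s:
zero (1 + j2000·0.1) = 1 + j200 → |·| ≈ 200, ∠ ≈ 89.71°
zero (1 + j2000·0.0005) = 1 + j1 → |·| ≈ 1.4142, ∠ ≈ 45.00°
pole (1 + j2000·1) = 1 + j2000 → |·| ≈ 2000, ∠ ≈ 89.97°
pole (1 + j2000·0.125) = 1 + j250 → |·| ≈ 250, ∠ ≈ 89.77°
∠L = (89.71° + 45.00°) − (89.97° + 89.77°) = -45.03°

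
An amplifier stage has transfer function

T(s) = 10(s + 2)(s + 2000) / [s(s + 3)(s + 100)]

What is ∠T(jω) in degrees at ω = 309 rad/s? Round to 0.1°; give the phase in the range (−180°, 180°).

At s = jω = j309:
zero (s+2): 2 + j309 → |·| = √(2²+309²) = √95485 ≈ 309.01, ∠ = arctan(309/2) ≈ 89.63°
zero (s+2000): 2000 + j309 → |·| = √(2000²+309²) = √4095481 ≈ 2023.7, ∠ = arctan(309/2000) ≈ 8.78°
pole (s+3): 3 + j309 → |·| = √(3²+309²) = √95490 ≈ 309.01, ∠ = arctan(309/3) ≈ 89.44°
pole (s+100): 100 + j309 → |·| = √(100²+309²) = √105481 ≈ 324.78, ∠ = arctan(309/100) ≈ 72.07°
pole at origin: |s| = 309, ∠ = 90.00° (in denominator)
∠T = 98.41° − 251.51° = -153.10°

-153.1°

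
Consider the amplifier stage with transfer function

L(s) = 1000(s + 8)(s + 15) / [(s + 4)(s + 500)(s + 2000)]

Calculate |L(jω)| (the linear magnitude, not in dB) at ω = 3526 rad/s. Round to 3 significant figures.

At s = jω = j3526:
zero (s+8): 8 + j3526 → |·| = √(8²+3526²) = √12432740 ≈ 3526, ∠ = arctan(3526/8) ≈ 89.87°
zero (s+15): 15 + j3526 → |·| = √(15²+3526²) = √12432901 ≈ 3526, ∠ = arctan(3526/15) ≈ 89.76°
pole (s+4): 4 + j3526 → |·| = √(4²+3526²) = √12432692 ≈ 3526, ∠ = arctan(3526/4) ≈ 89.94°
pole (s+500): 500 + j3526 → |·| = √(500²+3526²) = √12682676 ≈ 3561.3, ∠ = arctan(3526/500) ≈ 81.93°
pole (s+2000): 2000 + j3526 → |·| = √(2000²+3526²) = √16432676 ≈ 4053.7, ∠ = arctan(3526/2000) ≈ 60.44°
|L| = 1000 · 1.2433e+07 / 5.0903e+10 ≈ 0.24425

0.244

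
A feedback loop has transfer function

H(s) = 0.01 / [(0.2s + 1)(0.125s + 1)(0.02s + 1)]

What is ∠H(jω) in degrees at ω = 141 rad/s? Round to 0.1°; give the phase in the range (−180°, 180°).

114.8°

At ω = 141 rad/s:
pole (1 + j141·0.2) = 1 + j28.2 → |·| ≈ 28.218, ∠ ≈ 87.97°
pole (1 + j141·0.125) = 1 + j17.625 → |·| ≈ 17.653, ∠ ≈ 86.75°
pole (1 + j141·0.02) = 1 + j2.82 → |·| ≈ 2.9921, ∠ ≈ 70.47°
∠H = (0°) − (87.97° + 86.75° + 70.47°) = -245.19° ≡ 114.81° (principal value)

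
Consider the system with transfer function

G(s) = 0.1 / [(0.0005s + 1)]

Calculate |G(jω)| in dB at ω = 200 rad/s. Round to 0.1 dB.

At ω = 200 rad/s:
pole (1 + j200·0.0005) = 1 + j0.1 → |·| ≈ 1.005, ∠ ≈ 5.71°
|G| = 0.1 · 1 / (1.005) ≈ 0.099502
Gain = 20 log₁₀(0.099502) ≈ -20.04 dB

-20.0 dB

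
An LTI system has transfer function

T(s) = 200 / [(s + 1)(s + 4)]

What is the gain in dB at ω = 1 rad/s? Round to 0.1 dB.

At s = jω = j1:
pole (s+1): 1 + j1 → |·| = √(1²+1²) = √2 ≈ 1.4142, ∠ = arctan(1/1) ≈ 45.00°
pole (s+4): 4 + j1 → |·| = √(4²+1²) = √17 ≈ 4.1231, ∠ = arctan(1/4) ≈ 14.04°
|T| = 200 / 5.8309 ≈ 34.3
Gain = 20 log₁₀(34.3) ≈ 30.71 dB

30.7 dB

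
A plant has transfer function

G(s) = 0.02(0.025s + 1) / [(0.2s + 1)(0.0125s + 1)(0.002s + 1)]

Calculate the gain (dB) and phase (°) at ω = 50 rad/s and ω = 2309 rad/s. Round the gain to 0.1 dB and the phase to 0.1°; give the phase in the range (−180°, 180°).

At ω = 50 rad/s:
zero (1 + j50·0.025) = 1 + j1.25 → |·| ≈ 1.6008, ∠ ≈ 51.34°
pole (1 + j50·0.2) = 1 + j10 → |·| ≈ 10.05, ∠ ≈ 84.29°
pole (1 + j50·0.0125) = 1 + j0.625 → |·| ≈ 1.1792, ∠ ≈ 32.01°
pole (1 + j50·0.002) = 1 + j0.1 → |·| ≈ 1.005, ∠ ≈ 5.71°
|G| = 0.02 · 1.6008 / (10.05 · 1.1792 · 1.005) ≈ 0.0026881
Gain = 20 log₁₀(0.0026881) ≈ -51.41 dB
∠G = (51.34°) − (84.29° + 32.01° + 5.71°) = -70.67°

At ω = 2309 rad/s:
zero (1 + j2309·0.025) = 1 + j57.725 → |·| ≈ 57.734, ∠ ≈ 89.01°
pole (1 + j2309·0.2) = 1 + j461.8 → |·| ≈ 461.8, ∠ ≈ 89.88°
pole (1 + j2309·0.0125) = 1 + j28.8625 → |·| ≈ 28.88, ∠ ≈ 88.02°
pole (1 + j2309·0.002) = 1 + j4.618 → |·| ≈ 4.725, ∠ ≈ 77.78°
|G| = 0.02 · 57.734 / (461.8 · 28.88 · 4.725) ≈ 1.8324e-05
Gain = 20 log₁₀(1.8324e-05) ≈ -94.74 dB
∠G = (89.01°) − (89.88° + 88.02° + 77.78°) = -166.67°

ω = 50: -51.4 dB, -70.7°; ω = 2309: -94.7 dB, -166.7°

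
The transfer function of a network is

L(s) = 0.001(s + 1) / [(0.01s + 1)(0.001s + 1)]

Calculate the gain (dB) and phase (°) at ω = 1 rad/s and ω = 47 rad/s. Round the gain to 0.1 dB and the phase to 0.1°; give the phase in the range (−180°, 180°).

At ω = 1 rad/s:
zero (1 + j1·1) = 1 + j1 → |·| ≈ 1.4142, ∠ ≈ 45.00°
pole (1 + j1·0.01) = 1 + j0.01 → |·| ≈ 1, ∠ ≈ 0.57°
pole (1 + j1·0.001) = 1 + j0.001 → |·| ≈ 1, ∠ ≈ 0.06°
|L| = 0.001 · 1.4142 / (1 · 1) ≈ 0.0014142
Gain = 20 log₁₀(0.0014142) ≈ -56.99 dB
∠L = (45.00°) − (0.57° + 0.06°) = 44.37°

At ω = 47 rad/s:
zero (1 + j47·1) = 1 + j47 → |·| ≈ 47.011, ∠ ≈ 88.78°
pole (1 + j47·0.01) = 1 + j0.47 → |·| ≈ 1.1049, ∠ ≈ 25.17°
pole (1 + j47·0.001) = 1 + j0.047 → |·| ≈ 1.0011, ∠ ≈ 2.69°
|L| = 0.001 · 47.011 / (1.1049 · 1.0011) ≈ 0.042501
Gain = 20 log₁₀(0.042501) ≈ -27.43 dB
∠L = (88.78°) − (25.17° + 2.69°) = 60.92°

ω = 1: -57.0 dB, 44.4°; ω = 47: -27.4 dB, 60.9°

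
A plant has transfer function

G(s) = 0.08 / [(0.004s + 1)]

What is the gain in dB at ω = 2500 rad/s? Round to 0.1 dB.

-42.0 dB

At ω = 2500 rad/s:
pole (1 + j2500·0.004) = 1 + j10 → |·| ≈ 10.05, ∠ ≈ 84.29°
|G| = 0.08 · 1 / (10.05) ≈ 0.0079602
Gain = 20 log₁₀(0.0079602) ≈ -41.98 dB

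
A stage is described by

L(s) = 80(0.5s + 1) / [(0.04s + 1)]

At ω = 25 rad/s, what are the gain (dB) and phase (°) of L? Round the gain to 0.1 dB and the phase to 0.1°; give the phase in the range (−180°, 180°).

57.0 dB, 40.4°

At ω = 25 rad/s:
zero (1 + j25·0.5) = 1 + j12.5 → |·| ≈ 12.54, ∠ ≈ 85.43°
pole (1 + j25·0.04) = 1 + j1 → |·| ≈ 1.4142, ∠ ≈ 45.00°
|L| = 80 · 12.54 / (1.4142) ≈ 709.38
Gain = 20 log₁₀(709.38) ≈ 57.02 dB
∠L = (85.43°) − (45.00°) = 40.43°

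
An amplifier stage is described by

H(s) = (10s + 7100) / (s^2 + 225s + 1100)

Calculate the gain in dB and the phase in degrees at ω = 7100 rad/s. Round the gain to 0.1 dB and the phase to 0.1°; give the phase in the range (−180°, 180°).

Substitute s = j7100:
Numerator: 10(j7100) + 7100 = 7100 + j71000
Denominator: (j7100)^2 + 225(j7100) + 1100 = -50408900 + j1597500
|N| = √(7100² + 71000²) ≈ 71354, ∠N ≈ 84.29°
|D| = √(50408900² + 1597500²) ≈ 5.0434e+07, ∠D ≈ 178.18°
|H| = 71354 / 5.0434e+07 ≈ 0.0014148
Gain = 20 log₁₀(0.0014148) ≈ -56.99 dB
∠H = 84.29° − 178.18° = -93.89°

-57.0 dB, -93.9°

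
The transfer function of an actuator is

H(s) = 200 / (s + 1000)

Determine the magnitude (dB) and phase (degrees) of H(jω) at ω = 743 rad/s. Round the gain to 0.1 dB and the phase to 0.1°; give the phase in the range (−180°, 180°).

At s = jω = j743:
pole (s+1000): 1000 + j743 → |·| = √(1000²+743²) = √1552049 ≈ 1245.8, ∠ = arctan(743/1000) ≈ 36.61°
|H| = 200 / 1245.8 ≈ 0.16054
Gain = 20 log₁₀(0.16054) ≈ -15.89 dB
∠H = 0.00° − 36.61° = -36.61°

-15.9 dB, -36.6°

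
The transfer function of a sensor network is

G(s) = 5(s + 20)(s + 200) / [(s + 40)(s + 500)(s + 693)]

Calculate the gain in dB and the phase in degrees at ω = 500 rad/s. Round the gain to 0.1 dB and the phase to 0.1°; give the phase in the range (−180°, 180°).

At s = jω = j500:
zero (s+20): 20 + j500 → |·| = √(20²+500²) = √250400 ≈ 500.4, ∠ = arctan(500/20) ≈ 87.71°
zero (s+200): 200 + j500 → |·| = √(200²+500²) = √290000 ≈ 538.52, ∠ = arctan(500/200) ≈ 68.20°
pole (s+40): 40 + j500 → |·| = √(40²+500²) = √251600 ≈ 501.6, ∠ = arctan(500/40) ≈ 85.43°
pole (s+500): 500 + j500 → |·| = √(500²+500²) = √500000 ≈ 707.11, ∠ = arctan(500/500) ≈ 45.00°
pole (s+693): 693 + j500 → |·| = √(693²+500²) = √730249 ≈ 854.55, ∠ = arctan(500/693) ≈ 35.81°
|G| = 5 · 2.6948e+05 / 3.031e+08 ≈ 0.0044454
Gain = 20 log₁₀(0.0044454) ≈ -47.04 dB
∠G = 155.91° − 166.24° = -10.33°

-47.0 dB, -10.3°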